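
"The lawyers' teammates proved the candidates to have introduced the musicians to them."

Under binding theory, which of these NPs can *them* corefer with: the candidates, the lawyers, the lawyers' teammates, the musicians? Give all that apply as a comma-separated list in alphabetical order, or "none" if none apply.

the lawyers, the lawyers' teammates

*them* is a pronoun; Principle B requires it to be free in its binding domain — the clause headed by 'introduced'.
— the candidates: subject of the clause headed by 'introduced'; c-commands the pronoun within its binding domain — blocked (Principle B).
— the lawyers: possessor inside the subject DP of the matrix clause; does not c-command the pronoun — Principle B does not apply; allowed.
— the lawyers' teammates: subject of the matrix clause; c-commands the pronoun but lies outside its binding domain — allowed.
— the musicians: object of the clause headed by 'introduced'; c-commands the pronoun within its binding domain — blocked (Principle B).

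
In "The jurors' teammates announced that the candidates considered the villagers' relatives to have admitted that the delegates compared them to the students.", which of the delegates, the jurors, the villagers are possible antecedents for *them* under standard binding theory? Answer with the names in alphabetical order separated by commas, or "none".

*them* is a pronoun; Principle B requires it to be free in its binding domain — the clause headed by 'compared'.
— the delegates: subject of the clause headed by 'compared'; c-commands the pronoun within its binding domain — blocked (Principle B).
— the jurors: possessor inside the subject DP of the matrix clause; does not c-command the pronoun — Principle B does not apply; allowed.
— the villagers: possessor inside the subject DP of the clause headed by 'admitted'; does not c-command the pronoun — Principle B does not apply; allowed.

the jurors, the villagers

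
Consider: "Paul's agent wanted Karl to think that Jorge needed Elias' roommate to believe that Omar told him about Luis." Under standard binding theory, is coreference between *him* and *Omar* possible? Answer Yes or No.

*Omar* is an R-expression; Principle C requires it to be free (not bound by any c-commanding expression).
— him: object of the clause headed by 'told'; the R-expression locally c-commands the pronoun — coreference blocked (Principle B on the pronoun).

No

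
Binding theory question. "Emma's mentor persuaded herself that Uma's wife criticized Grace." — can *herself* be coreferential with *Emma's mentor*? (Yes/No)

*herself* is a reflexive; Principle A requires it to be bound within its binding domain — the matrix clause.
— Emma's mentor: subject of the matrix clause; c-commands the reflexive within its binding domain — allowed (Principle A).

Yes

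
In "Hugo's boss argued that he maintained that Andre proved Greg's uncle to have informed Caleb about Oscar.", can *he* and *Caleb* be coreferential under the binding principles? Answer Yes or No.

*Caleb* is an R-expression; Principle C requires it to be free (not bound by any c-commanding expression).
— he: subject of the clause headed by 'maintained'; the pronoun c-commands the R-expression — coreference blocked (Principle C).

No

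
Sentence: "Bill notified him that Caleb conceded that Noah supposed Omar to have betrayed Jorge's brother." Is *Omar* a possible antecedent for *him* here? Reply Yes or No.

*him* is a pronoun; Principle B requires it to be free in its binding domain — the matrix clause.
— Omar: subject of the clause headed by 'betrayed'; is c-commanded by the pronoun; coreference would bind this R-expression — blocked (Principle C).

No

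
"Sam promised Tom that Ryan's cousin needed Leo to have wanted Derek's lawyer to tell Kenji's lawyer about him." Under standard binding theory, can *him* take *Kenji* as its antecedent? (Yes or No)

*him* is a pronoun; Principle B requires it to be free in its binding domain — the clause headed by 'tell'.
— Kenji: possessor inside the object DP of the clause headed by 'tell'; does not c-command the pronoun — Principle B does not apply; allowed.

Yes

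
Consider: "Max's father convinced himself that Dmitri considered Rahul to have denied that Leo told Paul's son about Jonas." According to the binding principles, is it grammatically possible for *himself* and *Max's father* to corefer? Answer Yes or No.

Yes

*himself* is a reflexive; Principle A requires it to be bound within its binding domain — the matrix clause.
— Max's father: subject of the matrix clause; c-commands the reflexive within its binding domain — allowed (Principle A).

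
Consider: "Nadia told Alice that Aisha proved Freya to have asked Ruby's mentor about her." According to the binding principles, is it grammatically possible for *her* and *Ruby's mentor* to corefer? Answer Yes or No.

*her* is a pronoun; Principle B requires it to be free in its binding domain — the clause headed by 'asked'.
— Ruby's mentor: object of the clause headed by 'asked'; c-commands the pronoun within its binding domain — blocked (Principle B).

No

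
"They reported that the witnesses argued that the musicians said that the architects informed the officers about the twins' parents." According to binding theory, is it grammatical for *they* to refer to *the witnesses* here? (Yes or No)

No

*the witnesses* is an R-expression; Principle C requires it to be free (not bound by any c-commanding expression).
— they: subject of the matrix clause; the pronoun c-commands the R-expression — coreference blocked (Principle C).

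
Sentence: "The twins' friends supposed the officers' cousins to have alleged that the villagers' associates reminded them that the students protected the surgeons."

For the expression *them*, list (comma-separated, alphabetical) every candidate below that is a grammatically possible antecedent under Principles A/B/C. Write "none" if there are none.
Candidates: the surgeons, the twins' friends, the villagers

*them* is a pronoun; Principle B requires it to be free in its binding domain — the clause headed by 'reminded'.
— the surgeons: object of the clause headed by 'protected'; is c-commanded by the pronoun; coreference would bind this R-expression — blocked (Principle C).
— the twins' friends: subject of the matrix clause; c-commands the pronoun but lies outside its binding domain — allowed.
— the villagers: possessor inside the subject DP of the clause headed by 'reminded'; does not c-command the pronoun — Principle B does not apply; allowed.

the twins' friends, the villagers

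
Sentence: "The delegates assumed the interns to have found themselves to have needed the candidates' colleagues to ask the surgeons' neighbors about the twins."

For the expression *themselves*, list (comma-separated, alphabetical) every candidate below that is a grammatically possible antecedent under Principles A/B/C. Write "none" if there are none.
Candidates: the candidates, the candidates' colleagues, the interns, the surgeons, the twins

the interns

*themselves* is a reflexive; Principle A requires it to be bound within its binding domain — the clause headed by 'found'.
— the candidates: possessor inside the subject DP of the clause headed by 'ask'; does not c-command the reflexive — cannot bind it (Principle A).
— the candidates' colleagues: subject of the clause headed by 'ask'; does not c-command the reflexive — cannot bind it (Principle A).
— the interns: subject of the clause headed by 'found'; c-commands the reflexive within its binding domain — allowed (Principle A).
— the surgeons: possessor inside the object DP of the clause headed by 'ask'; does not c-command the reflexive — cannot bind it (Principle A).
— the twins: second object of the clause headed by 'ask'; does not c-command the reflexive — cannot bind it (Principle A).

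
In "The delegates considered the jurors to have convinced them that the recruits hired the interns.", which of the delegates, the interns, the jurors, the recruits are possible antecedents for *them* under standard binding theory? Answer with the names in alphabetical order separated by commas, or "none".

the delegates

*them* is a pronoun; Principle B requires it to be free in its binding domain — the clause headed by 'convinced'.
— the delegates: subject of the matrix clause; c-commands the pronoun but lies outside its binding domain — allowed.
— the interns: object of the clause headed by 'hired'; is c-commanded by the pronoun; coreference would bind this R-expression — blocked (Principle C).
— the jurors: subject of the clause headed by 'convinced'; c-commands the pronoun within its binding domain — blocked (Principle B).
— the recruits: subject of the clause headed by 'hired'; is c-commanded by the pronoun; coreference would bind this R-expression — blocked (Principle C).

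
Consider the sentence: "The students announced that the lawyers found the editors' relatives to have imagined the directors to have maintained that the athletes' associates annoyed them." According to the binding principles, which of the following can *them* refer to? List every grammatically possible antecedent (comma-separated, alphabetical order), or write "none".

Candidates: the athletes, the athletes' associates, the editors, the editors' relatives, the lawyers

the athletes, the editors, the editors' relatives, the lawyers

*them* is a pronoun; Principle B requires it to be free in its binding domain — the clause headed by 'annoyed'.
— the athletes: possessor inside the subject DP of the clause headed by 'annoyed'; does not c-command the pronoun — Principle B does not apply; allowed.
— the athletes' associates: subject of the clause headed by 'annoyed'; c-commands the pronoun within its binding domain — blocked (Principle B).
— the editors: possessor inside the subject DP of the clause headed by 'imagined'; does not c-command the pronoun — Principle B does not apply; allowed.
— the editors' relatives: subject of the clause headed by 'imagined'; c-commands the pronoun but lies outside its binding domain — allowed.
— the lawyers: subject of the clause headed by 'found'; c-commands the pronoun but lies outside its binding domain — allowed.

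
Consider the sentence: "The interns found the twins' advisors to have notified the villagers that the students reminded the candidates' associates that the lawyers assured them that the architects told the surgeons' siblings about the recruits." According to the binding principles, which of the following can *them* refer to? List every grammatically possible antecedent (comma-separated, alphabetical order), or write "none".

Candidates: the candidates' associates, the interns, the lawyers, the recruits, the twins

the candidates' associates, the interns, the twins

*them* is a pronoun; Principle B requires it to be free in its binding domain — the clause headed by 'assured'.
— the candidates' associates: object of the clause headed by 'reminded'; c-commands the pronoun but lies outside its binding domain — allowed.
— the interns: subject of the matrix clause; c-commands the pronoun but lies outside its binding domain — allowed.
— the lawyers: subject of the clause headed by 'assured'; c-commands the pronoun within its binding domain — blocked (Principle B).
— the recruits: second object of the clause headed by 'told'; is c-commanded by the pronoun; coreference would bind this R-expression — blocked (Principle C).
— the twins: possessor inside the subject DP of the clause headed by 'notified'; does not c-command the pronoun — Principle B does not apply; allowed.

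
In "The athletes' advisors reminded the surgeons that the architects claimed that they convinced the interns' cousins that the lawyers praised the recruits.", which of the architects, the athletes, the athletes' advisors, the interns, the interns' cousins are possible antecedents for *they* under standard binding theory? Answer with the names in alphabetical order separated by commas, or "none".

*they* is a pronoun; Principle B requires it to be free in its binding domain — the clause headed by 'convinced'.
— the architects: subject of the clause headed by 'claimed'; c-commands the pronoun but lies outside its binding domain — allowed.
— the athletes: possessor inside the subject DP of the matrix clause; does not c-command the pronoun — Principle B does not apply; allowed.
— the athletes' advisors: subject of the matrix clause; c-commands the pronoun but lies outside its binding domain — allowed.
— the interns: possessor inside the object DP of the clause headed by 'convinced'; is c-commanded by the pronoun; coreference would bind this R-expression — blocked (Principle C).
— the interns' cousins: object of the clause headed by 'convinced'; is c-commanded by the pronoun; coreference would bind this R-expression — blocked (Principle C).

the architects, the athletes, the athletes' advisors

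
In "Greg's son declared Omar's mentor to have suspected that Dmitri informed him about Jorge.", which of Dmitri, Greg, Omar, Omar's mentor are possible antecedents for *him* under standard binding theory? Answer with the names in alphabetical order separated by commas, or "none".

*him* is a pronoun; Principle B requires it to be free in its binding domain — the clause headed by 'informed'.
— Dmitri: subject of the clause headed by 'informed'; c-commands the pronoun within its binding domain — blocked (Principle B).
— Greg: possessor inside the subject DP of the matrix clause; does not c-command the pronoun — Principle B does not apply; allowed.
— Omar: possessor inside the subject DP of the clause headed by 'suspected'; does not c-command the pronoun — Principle B does not apply; allowed.
— Omar's mentor: subject of the clause headed by 'suspected'; c-commands the pronoun but lies outside its binding domain — allowed.

Greg, Omar, Omar's mentor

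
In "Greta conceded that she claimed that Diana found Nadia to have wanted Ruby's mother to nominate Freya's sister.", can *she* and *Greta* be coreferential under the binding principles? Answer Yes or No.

Yes

*Greta* is an R-expression; Principle C requires it to be free (not bound by any c-commanding expression).
— she: subject of the clause headed by 'claimed'; the pronoun does not c-command the R-expression — coreference allowed.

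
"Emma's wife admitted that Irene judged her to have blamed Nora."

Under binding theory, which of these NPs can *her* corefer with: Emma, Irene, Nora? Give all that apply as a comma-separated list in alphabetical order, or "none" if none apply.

*her* is a pronoun; Principle B requires it to be free in its binding domain — the clause headed by 'judged'.
— Emma: possessor inside the subject DP of the matrix clause; does not c-command the pronoun — Principle B does not apply; allowed.
— Irene: subject of the clause headed by 'judged'; c-commands the pronoun within its binding domain — blocked (Principle B).
— Nora: object of the clause headed by 'blamed'; is c-commanded by the pronoun; coreference would bind this R-expression — blocked (Principle C).

Emma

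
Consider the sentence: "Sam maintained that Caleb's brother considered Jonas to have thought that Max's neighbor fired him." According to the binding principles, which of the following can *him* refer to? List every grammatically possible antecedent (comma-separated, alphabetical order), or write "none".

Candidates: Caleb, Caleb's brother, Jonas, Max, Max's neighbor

Caleb, Caleb's brother, Jonas, Max

*him* is a pronoun; Principle B requires it to be free in its binding domain — the clause headed by 'fired'.
— Caleb: possessor inside the subject DP of the clause headed by 'considered'; does not c-command the pronoun — Principle B does not apply; allowed.
— Caleb's brother: subject of the clause headed by 'considered'; c-commands the pronoun but lies outside its binding domain — allowed.
— Jonas: subject of the clause headed by 'thought'; c-commands the pronoun but lies outside its binding domain — allowed.
— Max: possessor inside the subject DP of the clause headed by 'fired'; does not c-command the pronoun — Principle B does not apply; allowed.
— Max's neighbor: subject of the clause headed by 'fired'; c-commands the pronoun within its binding domain — blocked (Principle B).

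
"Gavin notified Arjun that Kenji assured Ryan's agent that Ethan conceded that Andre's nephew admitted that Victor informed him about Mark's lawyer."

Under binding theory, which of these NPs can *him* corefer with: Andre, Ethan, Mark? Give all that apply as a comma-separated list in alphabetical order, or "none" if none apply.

*him* is a pronoun; Principle B requires it to be free in its binding domain — the clause headed by 'informed'.
— Andre: possessor inside the subject DP of the clause headed by 'admitted'; does not c-command the pronoun — Principle B does not apply; allowed.
— Ethan: subject of the clause headed by 'conceded'; c-commands the pronoun but lies outside its binding domain — allowed.
— Mark: possessor inside the second object DP of the clause headed by 'informed'; is c-commanded by the pronoun; coreference would bind this R-expression — blocked (Principle C).

Andre, Ethan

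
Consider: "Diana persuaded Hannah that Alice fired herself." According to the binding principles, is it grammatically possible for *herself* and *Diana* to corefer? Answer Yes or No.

*herself* is a reflexive; Principle A requires it to be bound within its binding domain — the clause headed by 'fired'.
— Diana: subject of the matrix clause; c-commands the reflexive but lies outside its binding domain — cannot bind it (Principle A).

No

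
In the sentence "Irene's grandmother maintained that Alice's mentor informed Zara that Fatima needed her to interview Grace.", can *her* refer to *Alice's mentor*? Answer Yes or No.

*her* is a pronoun; Principle B requires it to be free in its binding domain — the clause headed by 'needed'.
— Alice's mentor: subject of the clause headed by 'informed'; c-commands the pronoun but lies outside its binding domain — allowed.

Yes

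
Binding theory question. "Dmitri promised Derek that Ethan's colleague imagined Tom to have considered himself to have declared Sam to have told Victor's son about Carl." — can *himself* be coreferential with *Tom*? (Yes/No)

Yes

*himself* is a reflexive; Principle A requires it to be bound within its binding domain — the clause headed by 'considered'.
— Tom: subject of the clause headed by 'considered'; c-commands the reflexive within its binding domain — allowed (Principle A).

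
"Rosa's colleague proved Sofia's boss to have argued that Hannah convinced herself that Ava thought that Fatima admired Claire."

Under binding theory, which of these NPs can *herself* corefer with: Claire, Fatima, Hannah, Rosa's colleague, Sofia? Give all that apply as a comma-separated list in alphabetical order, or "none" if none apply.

Hannah

*herself* is a reflexive; Principle A requires it to be bound within its binding domain — the clause headed by 'convinced'.
— Claire: object of the clause headed by 'admired'; does not c-command the reflexive — cannot bind it (Principle A).
— Fatima: subject of the clause headed by 'admired'; does not c-command the reflexive — cannot bind it (Principle A).
— Hannah: subject of the clause headed by 'convinced'; c-commands the reflexive within its binding domain — allowed (Principle A).
— Rosa's colleague: subject of the matrix clause; c-commands the reflexive but lies outside its binding domain — cannot bind it (Principle A).
— Sofia: possessor inside the subject DP of the clause headed by 'argued'; does not c-command the reflexive — cannot bind it (Principle A).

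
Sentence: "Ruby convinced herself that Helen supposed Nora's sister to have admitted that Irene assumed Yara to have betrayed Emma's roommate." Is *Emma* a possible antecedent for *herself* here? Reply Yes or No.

No

*herself* is a reflexive; Principle A requires it to be bound within its binding domain — the matrix clause.
— Emma: possessor inside the object DP of the clause headed by 'betrayed'; does not c-command the reflexive — cannot bind it (Principle A).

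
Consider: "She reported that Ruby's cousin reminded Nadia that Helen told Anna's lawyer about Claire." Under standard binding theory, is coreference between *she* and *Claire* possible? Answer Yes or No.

No

*Claire* is an R-expression; Principle C requires it to be free (not bound by any c-commanding expression).
— she: subject of the matrix clause; the pronoun c-commands the R-expression — coreference blocked (Principle C).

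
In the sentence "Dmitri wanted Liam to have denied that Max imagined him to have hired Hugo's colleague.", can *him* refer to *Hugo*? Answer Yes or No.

No

*him* is a pronoun; Principle B requires it to be free in its binding domain — the clause headed by 'imagined'.
— Hugo: possessor inside the object DP of the clause headed by 'hired'; is c-commanded by the pronoun; coreference would bind this R-expression — blocked (Principle C).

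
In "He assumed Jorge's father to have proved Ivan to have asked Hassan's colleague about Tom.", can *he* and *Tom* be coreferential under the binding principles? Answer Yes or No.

No

*Tom* is an R-expression; Principle C requires it to be free (not bound by any c-commanding expression).
— he: subject of the matrix clause; the pronoun c-commands the R-expression — coreference blocked (Principle C).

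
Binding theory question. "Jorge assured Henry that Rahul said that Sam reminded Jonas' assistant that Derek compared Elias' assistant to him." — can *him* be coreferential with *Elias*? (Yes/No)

*him* is a pronoun; Principle B requires it to be free in its binding domain — the clause headed by 'compared'.
— Elias: possessor inside the object DP of the clause headed by 'compared'; does not c-command the pronoun — Principle B does not apply; allowed.

Yes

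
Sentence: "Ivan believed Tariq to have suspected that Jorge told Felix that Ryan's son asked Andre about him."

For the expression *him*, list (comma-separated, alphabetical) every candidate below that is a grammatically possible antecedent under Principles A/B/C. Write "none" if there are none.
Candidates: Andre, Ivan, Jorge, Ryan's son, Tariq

*him* is a pronoun; Principle B requires it to be free in its binding domain — the clause headed by 'asked'.
— Andre: object of the clause headed by 'asked'; c-commands the pronoun within its binding domain — blocked (Principle B).
— Ivan: subject of the matrix clause; c-commands the pronoun but lies outside its binding domain — allowed.
— Jorge: subject of the clause headed by 'told'; c-commands the pronoun but lies outside its binding domain — allowed.
— Ryan's son: subject of the clause headed by 'asked'; c-commands the pronoun within its binding domain — blocked (Principle B).
— Tariq: subject of the clause headed by 'suspected'; c-commands the pronoun but lies outside its binding domain — allowed.

Ivan, Jorge, Tariq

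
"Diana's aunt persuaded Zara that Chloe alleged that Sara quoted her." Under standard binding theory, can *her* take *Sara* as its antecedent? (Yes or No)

*her* is a pronoun; Principle B requires it to be free in its binding domain — the clause headed by 'quoted'.
— Sara: subject of the clause headed by 'quoted'; c-commands the pronoun within its binding domain — blocked (Principle B).

No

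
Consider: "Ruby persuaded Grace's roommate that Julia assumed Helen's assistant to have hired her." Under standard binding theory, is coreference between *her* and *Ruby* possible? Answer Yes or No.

*Ruby* is an R-expression; Principle C requires it to be free (not bound by any c-commanding expression).
— her: object of the clause headed by 'hired'; the pronoun does not c-command the R-expression — coreference allowed.

Yes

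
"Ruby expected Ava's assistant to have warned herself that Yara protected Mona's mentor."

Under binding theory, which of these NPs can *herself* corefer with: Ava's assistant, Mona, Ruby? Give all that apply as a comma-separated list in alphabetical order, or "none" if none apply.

Ava's assistant

*herself* is a reflexive; Principle A requires it to be bound within its binding domain — the clause headed by 'warned'.
— Ava's assistant: subject of the clause headed by 'warned'; c-commands the reflexive within its binding domain — allowed (Principle A).
— Mona: possessor inside the object DP of the clause headed by 'protected'; does not c-command the reflexive — cannot bind it (Principle A).
— Ruby: subject of the matrix clause; c-commands the reflexive but lies outside its binding domain — cannot bind it (Principle A).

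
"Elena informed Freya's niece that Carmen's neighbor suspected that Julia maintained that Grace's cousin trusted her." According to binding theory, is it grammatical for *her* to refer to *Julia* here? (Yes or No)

*Julia* is an R-expression; Principle C requires it to be free (not bound by any c-commanding expression).
— her: object of the clause headed by 'trusted'; the pronoun does not c-command the R-expression — coreference allowed.

Yes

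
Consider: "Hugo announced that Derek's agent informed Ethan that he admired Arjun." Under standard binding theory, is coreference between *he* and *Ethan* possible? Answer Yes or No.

Yes

*Ethan* is an R-expression; Principle C requires it to be free (not bound by any c-commanding expression).
— he: subject of the clause headed by 'admired'; the pronoun does not c-command the R-expression — coreference allowed.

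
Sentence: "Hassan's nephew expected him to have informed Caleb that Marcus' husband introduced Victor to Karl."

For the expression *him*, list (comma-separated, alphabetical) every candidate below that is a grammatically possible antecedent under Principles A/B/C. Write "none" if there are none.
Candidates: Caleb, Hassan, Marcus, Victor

*him* is a pronoun; Principle B requires it to be free in its binding domain — the matrix clause.
— Caleb: object of the clause headed by 'informed'; is c-commanded by the pronoun; coreference would bind this R-expression — blocked (Principle C).
— Hassan: possessor inside the subject DP of the matrix clause; does not c-command the pronoun — Principle B does not apply; allowed.
— Marcus: possessor inside the subject DP of the clause headed by 'introduced'; is c-commanded by the pronoun; coreference would bind this R-expression — blocked (Principle C).
— Victor: object of the clause headed by 'introduced'; is c-commanded by the pronoun; coreference would bind this R-expression — blocked (Principle C).

Hassan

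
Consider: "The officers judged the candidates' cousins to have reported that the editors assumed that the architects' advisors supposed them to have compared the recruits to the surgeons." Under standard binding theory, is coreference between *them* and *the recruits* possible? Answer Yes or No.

No

*the recruits* is an R-expression; Principle C requires it to be free (not bound by any c-commanding expression).
— them: subject of the clause headed by 'compared'; the pronoun c-commands the R-expression — coreference blocked (Principle C).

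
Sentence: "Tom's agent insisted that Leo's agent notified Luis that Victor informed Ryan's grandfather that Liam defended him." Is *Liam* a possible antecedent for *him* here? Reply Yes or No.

No

*him* is a pronoun; Principle B requires it to be free in its binding domain — the clause headed by 'defended'.
— Liam: subject of the clause headed by 'defended'; c-commands the pronoun within its binding domain — blocked (Principle B).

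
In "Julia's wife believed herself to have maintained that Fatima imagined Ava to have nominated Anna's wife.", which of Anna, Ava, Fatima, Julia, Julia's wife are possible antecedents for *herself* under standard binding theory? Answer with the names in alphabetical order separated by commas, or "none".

Julia's wife

*herself* is a reflexive; Principle A requires it to be bound within its binding domain — the matrix clause.
— Anna: possessor inside the object DP of the clause headed by 'nominated'; does not c-command the reflexive — cannot bind it (Principle A).
— Ava: subject of the clause headed by 'nominated'; does not c-command the reflexive — cannot bind it (Principle A).
— Fatima: subject of the clause headed by 'imagined'; does not c-command the reflexive — cannot bind it (Principle A).
— Julia: possessor inside the subject DP of the matrix clause; does not c-command the reflexive — cannot bind it (Principle A).
— Julia's wife: subject of the matrix clause; c-commands the reflexive within its binding domain — allowed (Principle A).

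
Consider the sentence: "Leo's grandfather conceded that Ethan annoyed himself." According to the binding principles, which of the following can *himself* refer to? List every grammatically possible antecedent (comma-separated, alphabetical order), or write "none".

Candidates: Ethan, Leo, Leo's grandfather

Ethan

*himself* is a reflexive; Principle A requires it to be bound within its binding domain — the clause headed by 'annoyed'.
— Ethan: subject of the clause headed by 'annoyed'; c-commands the reflexive within its binding domain — allowed (Principle A).
— Leo: possessor inside the subject DP of the matrix clause; does not c-command the reflexive — cannot bind it (Principle A).
— Leo's grandfather: subject of the matrix clause; c-commands the reflexive but lies outside its binding domain — cannot bind it (Principle A).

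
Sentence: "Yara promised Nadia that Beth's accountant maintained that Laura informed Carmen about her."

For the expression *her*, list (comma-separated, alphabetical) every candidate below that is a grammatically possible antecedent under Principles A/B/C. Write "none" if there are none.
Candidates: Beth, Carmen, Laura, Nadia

Beth, Nadia

*her* is a pronoun; Principle B requires it to be free in its binding domain — the clause headed by 'informed'.
— Beth: possessor inside the subject DP of the clause headed by 'maintained'; does not c-command the pronoun — Principle B does not apply; allowed.
— Carmen: object of the clause headed by 'informed'; c-commands the pronoun within its binding domain — blocked (Principle B).
— Laura: subject of the clause headed by 'informed'; c-commands the pronoun within its binding domain — blocked (Principle B).
— Nadia: object of the matrix clause; c-commands the pronoun but lies outside its binding domain — allowed.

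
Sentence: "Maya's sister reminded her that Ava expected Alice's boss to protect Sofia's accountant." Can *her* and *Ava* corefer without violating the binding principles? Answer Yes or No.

No

*Ava* is an R-expression; Principle C requires it to be free (not bound by any c-commanding expression).
— her: object of the matrix clause; the pronoun c-commands the R-expression — coreference blocked (Principle C).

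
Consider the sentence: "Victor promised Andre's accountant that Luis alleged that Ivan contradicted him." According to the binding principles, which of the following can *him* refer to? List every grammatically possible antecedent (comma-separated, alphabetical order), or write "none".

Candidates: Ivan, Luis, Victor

*him* is a pronoun; Principle B requires it to be free in its binding domain — the clause headed by 'contradicted'.
— Ivan: subject of the clause headed by 'contradicted'; c-commands the pronoun within its binding domain — blocked (Principle B).
— Luis: subject of the clause headed by 'alleged'; c-commands the pronoun but lies outside its binding domain — allowed.
— Victor: subject of the matrix clause; c-commands the pronoun but lies outside its binding domain — allowed.

Luis, Victor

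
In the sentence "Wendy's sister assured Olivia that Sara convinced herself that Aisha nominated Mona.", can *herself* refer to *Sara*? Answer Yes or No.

Yes

*herself* is a reflexive; Principle A requires it to be bound within its binding domain — the clause headed by 'convinced'.
— Sara: subject of the clause headed by 'convinced'; c-commands the reflexive within its binding domain — allowed (Principle A).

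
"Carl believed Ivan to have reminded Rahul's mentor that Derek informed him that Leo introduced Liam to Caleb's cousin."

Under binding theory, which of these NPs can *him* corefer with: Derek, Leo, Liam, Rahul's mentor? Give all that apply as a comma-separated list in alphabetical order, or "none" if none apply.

*him* is a pronoun; Principle B requires it to be free in its binding domain — the clause headed by 'informed'.
— Derek: subject of the clause headed by 'informed'; c-commands the pronoun within its binding domain — blocked (Principle B).
— Leo: subject of the clause headed by 'introduced'; is c-commanded by the pronoun; coreference would bind this R-expression — blocked (Principle C).
— Liam: object of the clause headed by 'introduced'; is c-commanded by the pronoun; coreference would bind this R-expression — blocked (Principle C).
— Rahul's mentor: object of the clause headed by 'reminded'; c-commands the pronoun but lies outside its binding domain — allowed.

Rahul's mentor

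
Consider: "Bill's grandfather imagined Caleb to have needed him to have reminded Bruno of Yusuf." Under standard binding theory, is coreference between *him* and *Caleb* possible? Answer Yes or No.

*Caleb* is an R-expression; Principle C requires it to be free (not bound by any c-commanding expression).
— him: subject of the clause headed by 'reminded'; the R-expression locally c-commands the pronoun — coreference blocked (Principle B on the pronoun).

No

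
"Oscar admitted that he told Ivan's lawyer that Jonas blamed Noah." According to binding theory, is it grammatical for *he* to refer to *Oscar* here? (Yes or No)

Yes

*Oscar* is an R-expression; Principle C requires it to be free (not bound by any c-commanding expression).
— he: subject of the clause headed by 'told'; the pronoun does not c-command the R-expression — coreference allowed.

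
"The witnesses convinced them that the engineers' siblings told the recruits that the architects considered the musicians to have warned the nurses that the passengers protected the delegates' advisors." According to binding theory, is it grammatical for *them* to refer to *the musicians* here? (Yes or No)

*the musicians* is an R-expression; Principle C requires it to be free (not bound by any c-commanding expression).
— them: object of the matrix clause; the pronoun c-commands the R-expression — coreference blocked (Principle C).

No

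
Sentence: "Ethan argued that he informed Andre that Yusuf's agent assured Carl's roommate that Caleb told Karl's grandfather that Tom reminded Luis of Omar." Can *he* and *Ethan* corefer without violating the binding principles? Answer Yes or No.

Yes

*Ethan* is an R-expression; Principle C requires it to be free (not bound by any c-commanding expression).
— he: subject of the clause headed by 'informed'; the pronoun does not c-command the R-expression — coreference allowed.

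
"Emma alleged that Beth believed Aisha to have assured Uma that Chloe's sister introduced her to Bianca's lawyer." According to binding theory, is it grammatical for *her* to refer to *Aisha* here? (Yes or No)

*Aisha* is an R-expression; Principle C requires it to be free (not bound by any c-commanding expression).
— her: object of the clause headed by 'introduced'; the pronoun does not c-command the R-expression — coreference allowed.

Yes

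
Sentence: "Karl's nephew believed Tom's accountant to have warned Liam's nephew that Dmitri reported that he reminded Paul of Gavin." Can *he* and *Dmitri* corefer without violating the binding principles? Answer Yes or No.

*Dmitri* is an R-expression; Principle C requires it to be free (not bound by any c-commanding expression).
— he: subject of the clause headed by 'reminded'; the pronoun does not c-command the R-expression — coreference allowed.

Yes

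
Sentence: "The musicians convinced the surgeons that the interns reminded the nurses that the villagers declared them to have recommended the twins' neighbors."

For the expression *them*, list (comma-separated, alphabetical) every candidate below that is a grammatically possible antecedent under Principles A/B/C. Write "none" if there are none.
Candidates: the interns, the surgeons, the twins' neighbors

the interns, the surgeons

*them* is a pronoun; Principle B requires it to be free in its binding domain — the clause headed by 'declared'.
— the interns: subject of the clause headed by 'reminded'; c-commands the pronoun but lies outside its binding domain — allowed.
— the surgeons: object of the matrix clause; c-commands the pronoun but lies outside its binding domain — allowed.
— the twins' neighbors: object of the clause headed by 'recommended'; is c-commanded by the pronoun; coreference would bind this R-expression — blocked (Principle C).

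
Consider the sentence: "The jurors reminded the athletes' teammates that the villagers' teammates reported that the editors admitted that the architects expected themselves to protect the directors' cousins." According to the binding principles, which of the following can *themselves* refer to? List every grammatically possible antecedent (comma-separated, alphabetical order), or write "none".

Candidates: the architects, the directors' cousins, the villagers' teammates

*themselves* is a reflexive; Principle A requires it to be bound within its binding domain — the clause headed by 'expected'.
— the architects: subject of the clause headed by 'expected'; c-commands the reflexive within its binding domain — allowed (Principle A).
— the directors' cousins: object of the clause headed by 'protect'; does not c-command the reflexive — cannot bind it (Principle A).
— the villagers' teammates: subject of the clause headed by 'reported'; c-commands the reflexive but lies outside its binding domain — cannot bind it (Principle A).

the architects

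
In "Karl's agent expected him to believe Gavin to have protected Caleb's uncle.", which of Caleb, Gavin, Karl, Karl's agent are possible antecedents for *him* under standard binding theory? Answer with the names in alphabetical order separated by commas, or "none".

*him* is a pronoun; Principle B requires it to be free in its binding domain — the matrix clause.
— Caleb: possessor inside the object DP of the clause headed by 'protected'; is c-commanded by the pronoun; coreference would bind this R-expression — blocked (Principle C).
— Gavin: subject of the clause headed by 'protected'; is c-commanded by the pronoun; coreference would bind this R-expression — blocked (Principle C).
— Karl: possessor inside the subject DP of the matrix clause; does not c-command the pronoun — Principle B does not apply; allowed.
— Karl's agent: subject of the matrix clause; c-commands the pronoun within its binding domain — blocked (Principle B).

Karl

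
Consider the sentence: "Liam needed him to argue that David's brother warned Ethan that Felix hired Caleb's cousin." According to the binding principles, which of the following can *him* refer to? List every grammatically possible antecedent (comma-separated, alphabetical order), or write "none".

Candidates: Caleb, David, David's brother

none

*him* is a pronoun; Principle B requires it to be free in its binding domain — the matrix clause.
— Caleb: possessor inside the object DP of the clause headed by 'hired'; is c-commanded by the pronoun; coreference would bind this R-expression — blocked (Principle C).
— David: possessor inside the subject DP of the clause headed by 'warned'; is c-commanded by the pronoun; coreference would bind this R-expression — blocked (Principle C).
— David's brother: subject of the clause headed by 'warned'; is c-commanded by the pronoun; coreference would bind this R-expression — blocked (Principle C).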